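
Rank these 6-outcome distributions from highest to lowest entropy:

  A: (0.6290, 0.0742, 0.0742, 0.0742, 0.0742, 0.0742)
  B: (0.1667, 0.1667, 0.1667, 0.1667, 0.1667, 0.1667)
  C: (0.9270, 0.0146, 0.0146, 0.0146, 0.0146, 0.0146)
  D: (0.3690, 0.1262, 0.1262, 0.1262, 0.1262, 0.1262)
B > D > A > C

Key insight: Entropy is maximized by uniform distributions and minimized by concentrated distributions.

Entropies:
  H(A) = 1.8129 bits
  H(B) = 2.5850 bits
  H(C) = 0.5465 bits
  H(D) = 2.4150 bits

Ranking: B > D > A > C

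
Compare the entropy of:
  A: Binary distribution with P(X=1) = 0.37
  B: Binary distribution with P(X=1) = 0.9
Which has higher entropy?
A

For binary distributions, entropy is maximized at p=0.5 and decreases as p moves toward 0 or 1.

H(A) = H(0.37) = 0.9507 bits
H(B) = H(0.9) = 0.4690 bits

Distribution A (p=0.37) is closer to uniform (p=0.5), so it has higher entropy.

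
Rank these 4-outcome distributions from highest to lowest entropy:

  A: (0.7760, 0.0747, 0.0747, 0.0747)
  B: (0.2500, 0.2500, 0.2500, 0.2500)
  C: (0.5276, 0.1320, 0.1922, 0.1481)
B > C > A

Key insight: Entropy is maximized by uniform distributions and minimized by concentrated distributions.

- Uniform distributions have maximum entropy log₂(4) = 2.0000 bits
- The more "peaked" or concentrated a distribution, the lower its entropy

Entropies:
  H(A) = 1.1224 bits
  H(B) = 2.0000 bits
  H(C) = 1.7378 bits

Ranking: B > C > A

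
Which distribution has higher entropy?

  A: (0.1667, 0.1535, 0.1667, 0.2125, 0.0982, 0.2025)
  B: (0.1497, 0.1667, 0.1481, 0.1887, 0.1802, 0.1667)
B

Both distributions are close to uniform, making this a harder comparison.

H(A) = 2.5468 bits
H(B) = 2.5793 bits

The distribution closer to uniform has higher entropy.
Answer: B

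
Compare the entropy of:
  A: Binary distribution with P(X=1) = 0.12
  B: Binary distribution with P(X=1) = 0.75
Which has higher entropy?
B

For binary distributions, entropy is maximized at p=0.5 and decreases as p moves toward 0 or 1.

H(A) = H(0.12) = 0.5294 bits
H(B) = H(0.75) = 0.8113 bits

Distribution B (p=0.75) is closer to uniform (p=0.5), so it has higher entropy.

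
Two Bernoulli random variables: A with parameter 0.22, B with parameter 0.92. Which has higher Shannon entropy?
A

For binary distributions, entropy is maximized at p=0.5 and decreases as p moves toward 0 or 1.

H(A) = H(0.22) = 0.7602 bits
H(B) = H(0.92) = 0.4022 bits

Distribution A (p=0.22) is closer to uniform (p=0.5), so it has higher entropy.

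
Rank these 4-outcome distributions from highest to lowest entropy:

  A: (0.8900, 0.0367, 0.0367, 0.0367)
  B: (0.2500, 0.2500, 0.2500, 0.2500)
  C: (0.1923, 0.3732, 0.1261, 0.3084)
B > C > A

Key insight: Entropy is maximized by uniform distributions and minimized by concentrated distributions.

- Uniform distributions have maximum entropy log₂(4) = 2.0000 bits
- The more "peaked" or concentrated a distribution, the lower its entropy

Entropies:
  H(A) = 0.6743 bits
  H(B) = 2.0000 bits
  H(C) = 1.8882 bits

Ranking: B > C > A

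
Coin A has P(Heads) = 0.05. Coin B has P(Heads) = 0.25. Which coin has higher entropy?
B

For binary distributions, entropy is maximized at p=0.5 and decreases as p moves toward 0 or 1.

H(A) = H(0.05) = 0.2864 bits
H(B) = H(0.25) = 0.8113 bits

Distribution B (p=0.25) is closer to uniform (p=0.5), so it has higher entropy.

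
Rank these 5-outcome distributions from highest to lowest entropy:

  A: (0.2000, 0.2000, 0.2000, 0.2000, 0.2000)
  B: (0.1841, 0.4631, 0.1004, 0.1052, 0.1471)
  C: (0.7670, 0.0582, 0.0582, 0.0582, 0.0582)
A > B > C

Key insight: Entropy is maximized by uniform distributions and minimized by concentrated distributions.

- Uniform distributions have maximum entropy log₂(5) = 2.3219 bits
- The more "peaked" or concentrated a distribution, the lower its entropy

Entropies:
  H(A) = 2.3219 bits
  H(B) = 2.0453 bits
  H(C) = 1.2492 bits

Ranking: A > B > C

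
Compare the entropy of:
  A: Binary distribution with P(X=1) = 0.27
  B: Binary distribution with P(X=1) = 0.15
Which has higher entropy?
A

For binary distributions, entropy is maximized at p=0.5 and decreases as p moves toward 0 or 1.

H(A) = H(0.27) = 0.8415 bits
H(B) = H(0.15) = 0.6098 bits

Distribution A (p=0.27) is closer to uniform (p=0.5), so it has higher entropy.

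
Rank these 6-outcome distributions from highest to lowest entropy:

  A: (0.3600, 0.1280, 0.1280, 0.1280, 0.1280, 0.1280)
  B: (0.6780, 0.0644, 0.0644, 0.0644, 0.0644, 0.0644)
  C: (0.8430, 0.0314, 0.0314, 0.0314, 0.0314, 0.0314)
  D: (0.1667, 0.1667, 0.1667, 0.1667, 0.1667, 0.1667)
D > A > B > C

Key insight: Entropy is maximized by uniform distributions and minimized by concentrated distributions.

Entropies:
  H(A) = 2.4287 bits
  H(B) = 1.6542 bits
  H(C) = 0.9916 bits
  H(D) = 2.5850 bits

Ranking: D > A > B > C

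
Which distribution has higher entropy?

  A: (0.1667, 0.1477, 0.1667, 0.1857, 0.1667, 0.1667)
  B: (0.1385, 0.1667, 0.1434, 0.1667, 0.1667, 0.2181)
A

Both distributions are close to uniform, making this a harder comparison.

H(A) = 2.5818 bits
H(B) = 2.5684 bits

The distribution closer to uniform has higher entropy.
Answer: A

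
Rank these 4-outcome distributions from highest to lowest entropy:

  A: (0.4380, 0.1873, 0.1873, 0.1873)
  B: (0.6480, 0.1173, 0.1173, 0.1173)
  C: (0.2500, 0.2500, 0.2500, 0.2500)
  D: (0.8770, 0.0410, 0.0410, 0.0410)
C > A > B > D

Key insight: Entropy is maximized by uniform distributions and minimized by concentrated distributions.

Entropies:
  H(A) = 1.8796 bits
  H(B) = 1.4937 bits
  H(C) = 2.0000 bits
  H(D) = 0.7329 bits

Ranking: C > A > B > D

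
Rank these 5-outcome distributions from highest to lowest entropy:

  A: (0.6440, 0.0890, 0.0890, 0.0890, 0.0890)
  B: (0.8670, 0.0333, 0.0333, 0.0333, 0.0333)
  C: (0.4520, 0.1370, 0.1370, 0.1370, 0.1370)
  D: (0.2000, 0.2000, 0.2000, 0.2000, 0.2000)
D > C > A > B

Key insight: Entropy is maximized by uniform distributions and minimized by concentrated distributions.

Entropies:
  H(A) = 1.6513 bits
  H(B) = 0.8316 bits
  H(C) = 2.0893 bits
  H(D) = 2.3219 bits

Ranking: D > C > A > B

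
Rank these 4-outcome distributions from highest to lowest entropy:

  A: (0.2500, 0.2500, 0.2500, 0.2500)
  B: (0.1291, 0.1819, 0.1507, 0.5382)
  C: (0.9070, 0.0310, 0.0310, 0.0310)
A > B > C

Key insight: Entropy is maximized by uniform distributions and minimized by concentrated distributions.

- Uniform distributions have maximum entropy log₂(4) = 2.0000 bits
- The more "peaked" or concentrated a distribution, the lower its entropy

Entropies:
  H(A) = 2.0000 bits
  H(B) = 1.7211 bits
  H(C) = 0.5938 bits

Ranking: A > B > C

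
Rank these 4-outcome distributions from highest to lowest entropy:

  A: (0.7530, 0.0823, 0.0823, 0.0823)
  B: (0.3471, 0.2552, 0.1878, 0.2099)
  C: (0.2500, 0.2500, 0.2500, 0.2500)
C > B > A

Key insight: Entropy is maximized by uniform distributions and minimized by concentrated distributions.

- Uniform distributions have maximum entropy log₂(4) = 2.0000 bits
- The more "peaked" or concentrated a distribution, the lower its entropy

Entropies:
  H(A) = 1.1980 bits
  H(B) = 1.9586 bits
  H(C) = 2.0000 bits

Ranking: C > B > A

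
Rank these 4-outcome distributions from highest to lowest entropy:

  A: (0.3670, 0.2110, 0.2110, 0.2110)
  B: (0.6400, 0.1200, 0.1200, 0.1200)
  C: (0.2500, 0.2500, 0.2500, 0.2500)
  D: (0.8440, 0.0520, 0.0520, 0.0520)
C > A > B > D

Key insight: Entropy is maximized by uniform distributions and minimized by concentrated distributions.

Entropies:
  H(A) = 1.9516 bits
  H(B) = 1.5133 bits
  H(C) = 2.0000 bits
  H(D) = 0.8719 bits

Ranking: C > A > B > D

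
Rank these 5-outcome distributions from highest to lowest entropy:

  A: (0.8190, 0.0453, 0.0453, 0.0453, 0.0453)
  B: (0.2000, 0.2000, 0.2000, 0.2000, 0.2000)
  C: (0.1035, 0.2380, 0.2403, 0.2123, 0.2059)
B > C > A

Key insight: Entropy is maximized by uniform distributions and minimized by concentrated distributions.

- Uniform distributions have maximum entropy log₂(5) = 2.3219 bits
- The more "peaked" or concentrated a distribution, the lower its entropy

Entropies:
  H(A) = 1.0443 bits
  H(B) = 2.3219 bits
  H(C) = 2.2700 bits

Ranking: B > C > A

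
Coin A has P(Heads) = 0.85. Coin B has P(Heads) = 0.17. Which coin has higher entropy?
B

For binary distributions, entropy is maximized at p=0.5 and decreases as p moves toward 0 or 1.

H(A) = H(0.85) = 0.6098 bits
H(B) = H(0.17) = 0.6577 bits

Distribution B (p=0.17) is closer to uniform (p=0.5), so it has higher entropy.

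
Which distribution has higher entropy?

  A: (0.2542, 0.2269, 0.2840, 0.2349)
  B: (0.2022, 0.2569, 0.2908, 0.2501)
A

Both distributions are close to uniform, making this a harder comparison.

H(A) = 1.9945 bits
H(B) = 1.9883 bits

The distribution closer to uniform has higher entropy.
Answer: A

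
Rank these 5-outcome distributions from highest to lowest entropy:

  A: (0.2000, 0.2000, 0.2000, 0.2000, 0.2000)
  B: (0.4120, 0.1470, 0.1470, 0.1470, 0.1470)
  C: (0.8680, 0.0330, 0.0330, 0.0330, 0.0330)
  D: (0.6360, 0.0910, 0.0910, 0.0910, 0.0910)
A > B > D > C

Key insight: Entropy is maximized by uniform distributions and minimized by concentrated distributions.

Entropies:
  H(A) = 2.3219 bits
  H(B) = 2.1535 bits
  H(C) = 0.8269 bits
  H(D) = 1.6740 bits

Ranking: A > B > D > C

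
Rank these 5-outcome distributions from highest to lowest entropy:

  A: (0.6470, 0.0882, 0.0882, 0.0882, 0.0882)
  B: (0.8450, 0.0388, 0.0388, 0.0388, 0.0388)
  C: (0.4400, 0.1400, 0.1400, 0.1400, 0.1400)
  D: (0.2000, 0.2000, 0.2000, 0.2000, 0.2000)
D > C > A > B

Key insight: Entropy is maximized by uniform distributions and minimized by concentrated distributions.

Entropies:
  H(A) = 1.6427 bits
  H(B) = 0.9322 bits
  H(C) = 2.1096 bits
  H(D) = 2.3219 bits

Ranking: D > C > A > B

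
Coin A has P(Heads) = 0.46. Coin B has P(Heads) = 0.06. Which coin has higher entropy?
A

For binary distributions, entropy is maximized at p=0.5 and decreases as p moves toward 0 or 1.

H(A) = H(0.46) = 0.9954 bits
H(B) = H(0.06) = 0.3274 bits

Distribution A (p=0.46) is closer to uniform (p=0.5), so it has higher entropy.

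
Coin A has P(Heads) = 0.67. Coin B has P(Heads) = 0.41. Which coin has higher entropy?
B

For binary distributions, entropy is maximized at p=0.5 and decreases as p moves toward 0 or 1.

H(A) = H(0.67) = 0.9149 bits
H(B) = H(0.41) = 0.9765 bits

Distribution B (p=0.41) is closer to uniform (p=0.5), so it has higher entropy.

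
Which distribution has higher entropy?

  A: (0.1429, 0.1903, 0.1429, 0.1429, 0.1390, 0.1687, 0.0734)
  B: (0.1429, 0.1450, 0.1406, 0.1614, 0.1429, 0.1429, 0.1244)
B

Both distributions are close to uniform, making this a harder comparison.

H(A) = 2.7641 bits
H(B) = 2.8038 bits

The distribution closer to uniform has higher entropy.
Answer: B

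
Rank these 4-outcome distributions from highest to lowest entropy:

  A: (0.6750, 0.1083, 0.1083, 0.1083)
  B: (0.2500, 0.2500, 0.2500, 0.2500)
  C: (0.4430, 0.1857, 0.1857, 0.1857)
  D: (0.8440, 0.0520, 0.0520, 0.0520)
B > C > A > D

Key insight: Entropy is maximized by uniform distributions and minimized by concentrated distributions.

Entropies:
  H(A) = 1.4248 bits
  H(B) = 2.0000 bits
  H(C) = 1.8734 bits
  H(D) = 0.8719 bits

Ranking: B > C > A > D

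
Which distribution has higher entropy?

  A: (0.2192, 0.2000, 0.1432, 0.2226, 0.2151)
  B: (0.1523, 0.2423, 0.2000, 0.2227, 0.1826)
A

Both distributions are close to uniform, making this a harder comparison.

H(A) = 2.3051 bits
H(B) = 2.3040 bits

The distribution closer to uniform has higher entropy.
Answer: A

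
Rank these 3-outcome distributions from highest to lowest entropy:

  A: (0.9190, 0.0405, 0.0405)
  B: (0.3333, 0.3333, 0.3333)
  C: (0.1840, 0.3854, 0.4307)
B > C > A

Key insight: Entropy is maximized by uniform distributions and minimized by concentrated distributions.

- Uniform distributions have maximum entropy log₂(3) = 1.5850 bits
- The more "peaked" or concentrated a distribution, the lower its entropy

Entropies:
  H(A) = 0.4867 bits
  H(B) = 1.5850 bits
  H(C) = 1.5029 bits

Ranking: B > C > A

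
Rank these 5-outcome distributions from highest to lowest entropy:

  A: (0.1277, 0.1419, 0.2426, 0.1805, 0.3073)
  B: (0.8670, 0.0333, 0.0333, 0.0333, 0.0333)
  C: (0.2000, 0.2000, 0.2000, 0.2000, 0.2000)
C > A > B

Key insight: Entropy is maximized by uniform distributions and minimized by concentrated distributions.

- Uniform distributions have maximum entropy log₂(5) = 2.3219 bits
- The more "peaked" or concentrated a distribution, the lower its entropy

Entropies:
  H(A) = 2.2435 bits
  H(B) = 0.8316 bits
  H(C) = 2.3219 bits

Ranking: C > A > B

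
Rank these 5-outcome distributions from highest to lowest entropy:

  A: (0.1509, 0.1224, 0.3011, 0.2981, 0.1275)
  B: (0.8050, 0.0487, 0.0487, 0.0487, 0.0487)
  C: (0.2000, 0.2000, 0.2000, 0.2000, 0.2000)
C > A > B

Key insight: Entropy is maximized by uniform distributions and minimized by concentrated distributions.

- Uniform distributions have maximum entropy log₂(5) = 2.3219 bits
- The more "peaked" or concentrated a distribution, the lower its entropy

Entropies:
  H(A) = 2.2034 bits
  H(B) = 1.1018 bits
  H(C) = 2.3219 bits

Ranking: C > A > B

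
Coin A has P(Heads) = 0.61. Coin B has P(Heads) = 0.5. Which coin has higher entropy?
B

For binary distributions, entropy is maximized at p=0.5 and decreases as p moves toward 0 or 1.

H(A) = H(0.61) = 0.9648 bits
H(B) = H(0.5) = 1.0000 bits

Distribution B (p=0.5) is closer to uniform (p=0.5), so it has higher entropy.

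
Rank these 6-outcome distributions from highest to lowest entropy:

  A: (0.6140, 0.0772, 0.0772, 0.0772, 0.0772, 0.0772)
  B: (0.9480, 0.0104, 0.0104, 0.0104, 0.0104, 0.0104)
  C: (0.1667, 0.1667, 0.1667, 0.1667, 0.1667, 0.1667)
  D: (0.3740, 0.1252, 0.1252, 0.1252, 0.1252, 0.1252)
C > D > A > B

Key insight: Entropy is maximized by uniform distributions and minimized by concentrated distributions.

Entropies:
  H(A) = 1.8584 bits
  H(B) = 0.4156 bits
  H(C) = 2.5850 bits
  H(D) = 2.4072 bits

Ranking: C > D > A > B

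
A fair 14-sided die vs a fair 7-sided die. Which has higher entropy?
14-sided die

Both are uniform distributions; for uniform over n outcomes, H = log₂(n). H(14-sided) = log₂(14) = 3.807 bits and H(7-sided) = log₂(7) = 2.807 bits. More outcomes in a uniform distribution means higher entropy.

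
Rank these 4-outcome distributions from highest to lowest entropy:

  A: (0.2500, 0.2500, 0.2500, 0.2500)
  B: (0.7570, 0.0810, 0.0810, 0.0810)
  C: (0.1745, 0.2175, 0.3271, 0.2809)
A > C > B

Key insight: Entropy is maximized by uniform distributions and minimized by concentrated distributions.

- Uniform distributions have maximum entropy log₂(4) = 2.0000 bits
- The more "peaked" or concentrated a distribution, the lower its entropy

Entropies:
  H(A) = 2.0000 bits
  H(B) = 1.1851 bits
  H(C) = 1.9602 bits

Ranking: A > C > B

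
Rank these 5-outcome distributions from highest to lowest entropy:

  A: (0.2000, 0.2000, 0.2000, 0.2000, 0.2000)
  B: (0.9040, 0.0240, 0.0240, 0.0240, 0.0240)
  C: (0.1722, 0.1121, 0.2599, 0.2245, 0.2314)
A > C > B

Key insight: Entropy is maximized by uniform distributions and minimized by concentrated distributions.

- Uniform distributions have maximum entropy log₂(5) = 2.3219 bits
- The more "peaked" or concentrated a distribution, the lower its entropy

Entropies:
  H(A) = 2.3219 bits
  H(B) = 0.6482 bits
  H(C) = 2.2685 bits

Ranking: A > C > B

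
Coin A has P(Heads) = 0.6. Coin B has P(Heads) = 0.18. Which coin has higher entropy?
A

For binary distributions, entropy is maximized at p=0.5 and decreases as p moves toward 0 or 1.

H(A) = H(0.6) = 0.9710 bits
H(B) = H(0.18) = 0.6801 bits

Distribution A (p=0.6) is closer to uniform (p=0.5), so it has higher entropy.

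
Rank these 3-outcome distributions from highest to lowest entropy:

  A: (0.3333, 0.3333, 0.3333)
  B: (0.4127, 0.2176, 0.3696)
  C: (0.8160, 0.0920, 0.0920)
A > B > C

Key insight: Entropy is maximized by uniform distributions and minimized by concentrated distributions.

- Uniform distributions have maximum entropy log₂(3) = 1.5850 bits
- The more "peaked" or concentrated a distribution, the lower its entropy

Entropies:
  H(A) = 1.5850 bits
  H(B) = 1.5365 bits
  H(C) = 0.8727 bits

Ranking: A > B > C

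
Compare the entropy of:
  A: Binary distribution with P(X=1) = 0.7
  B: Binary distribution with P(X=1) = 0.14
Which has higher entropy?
A

For binary distributions, entropy is maximized at p=0.5 and decreases as p moves toward 0 or 1.

H(A) = H(0.7) = 0.8813 bits
H(B) = H(0.14) = 0.5842 bits

Distribution A (p=0.7) is closer to uniform (p=0.5), so it has higher entropy.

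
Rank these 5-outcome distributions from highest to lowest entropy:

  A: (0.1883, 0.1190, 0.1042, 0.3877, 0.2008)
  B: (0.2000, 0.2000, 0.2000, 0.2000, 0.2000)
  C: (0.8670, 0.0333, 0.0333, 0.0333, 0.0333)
B > A > C

Key insight: Entropy is maximized by uniform distributions and minimized by concentrated distributions.

- Uniform distributions have maximum entropy log₂(5) = 2.3219 bits
- The more "peaked" or concentrated a distribution, the lower its entropy

Entropies:
  H(A) = 2.1540 bits
  H(B) = 2.3219 bits
  H(C) = 0.8316 bits

Ranking: B > A > C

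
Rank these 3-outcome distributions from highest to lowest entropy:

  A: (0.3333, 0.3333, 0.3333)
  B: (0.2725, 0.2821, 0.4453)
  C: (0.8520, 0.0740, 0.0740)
A > B > C

Key insight: Entropy is maximized by uniform distributions and minimized by concentrated distributions.

- Uniform distributions have maximum entropy log₂(3) = 1.5850 bits
- The more "peaked" or concentrated a distribution, the lower its entropy

Entropies:
  H(A) = 1.5850 bits
  H(B) = 1.5459 bits
  H(C) = 0.7528 bits

Ranking: A > B > C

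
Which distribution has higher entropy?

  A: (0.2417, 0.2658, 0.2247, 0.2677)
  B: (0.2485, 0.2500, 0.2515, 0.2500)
B

Both distributions are close to uniform, making this a harder comparison.

H(A) = 1.9963 bits
H(B) = 2.0000 bits

The distribution closer to uniform has higher entropy.
Answer: B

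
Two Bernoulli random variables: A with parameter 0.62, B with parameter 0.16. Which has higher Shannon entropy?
A

For binary distributions, entropy is maximized at p=0.5 and decreases as p moves toward 0 or 1.

H(A) = H(0.62) = 0.9580 bits
H(B) = H(0.16) = 0.6343 bits

Distribution A (p=0.62) is closer to uniform (p=0.5), so it has higher entropy.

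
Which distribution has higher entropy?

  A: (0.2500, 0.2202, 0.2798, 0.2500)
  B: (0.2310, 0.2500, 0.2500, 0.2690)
B

Both distributions are close to uniform, making this a harder comparison.

H(A) = 1.9949 bits
H(B) = 1.9979 bits

The distribution closer to uniform has higher entropy.
Answer: B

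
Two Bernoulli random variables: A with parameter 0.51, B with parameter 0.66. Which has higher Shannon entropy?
A

For binary distributions, entropy is maximized at p=0.5 and decreases as p moves toward 0 or 1.

H(A) = H(0.51) = 0.9997 bits
H(B) = H(0.66) = 0.9248 bits

Distribution A (p=0.51) is closer to uniform (p=0.5), so it has higher entropy.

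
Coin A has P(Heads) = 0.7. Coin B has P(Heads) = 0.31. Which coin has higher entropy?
B

For binary distributions, entropy is maximized at p=0.5 and decreases as p moves toward 0 or 1.

H(A) = H(0.7) = 0.8813 bits
H(B) = H(0.31) = 0.8932 bits

Distribution B (p=0.31) is closer to uniform (p=0.5), so it has higher entropy.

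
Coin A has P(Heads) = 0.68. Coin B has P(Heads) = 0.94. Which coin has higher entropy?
A

For binary distributions, entropy is maximized at p=0.5 and decreases as p moves toward 0 or 1.

H(A) = H(0.68) = 0.9044 bits
H(B) = H(0.94) = 0.3274 bits

Distribution A (p=0.68) is closer to uniform (p=0.5), so it has higher entropy.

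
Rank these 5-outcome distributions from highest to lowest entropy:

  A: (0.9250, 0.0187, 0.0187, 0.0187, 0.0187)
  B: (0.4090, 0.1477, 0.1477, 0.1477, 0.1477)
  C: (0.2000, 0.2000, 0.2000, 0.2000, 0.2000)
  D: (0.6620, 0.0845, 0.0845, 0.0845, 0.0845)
C > B > D > A

Key insight: Entropy is maximized by uniform distributions and minimized by concentrated distributions.

Entropies:
  H(A) = 0.5343 bits
  H(B) = 2.1580 bits
  H(C) = 2.3219 bits
  H(D) = 1.5989 bits

Ranking: C > B > D > A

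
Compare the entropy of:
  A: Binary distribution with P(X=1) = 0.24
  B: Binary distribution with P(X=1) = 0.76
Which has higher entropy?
Equal

For binary distributions, entropy is maximized at p=0.5 and decreases as p moves toward 0 or 1.

H(A) = H(0.24) = 0.7950 bits
H(B) = H(0.76) = 0.7950 bits

Both distributions are equally far from uniform (|0.24-0.5| = |0.76-0.5|), so they have the same entropy.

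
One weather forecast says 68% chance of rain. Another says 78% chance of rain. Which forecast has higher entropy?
68% forecast

Treat each forecast as a Bernoulli distribution. Binary entropy is maximized at p=0.5 and falls off symmetrically toward 0 or 1. The 68% forecast is closer to 50%, so it is more uncertain. H(68%) ≈ 0.904 bits, H(78%) ≈ 0.760 bits.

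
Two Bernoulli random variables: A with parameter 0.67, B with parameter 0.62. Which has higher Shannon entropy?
B

For binary distributions, entropy is maximized at p=0.5 and decreases as p moves toward 0 or 1.

H(A) = H(0.67) = 0.9149 bits
H(B) = H(0.62) = 0.9580 bits

Distribution B (p=0.62) is closer to uniform (p=0.5), so it has higher entropy.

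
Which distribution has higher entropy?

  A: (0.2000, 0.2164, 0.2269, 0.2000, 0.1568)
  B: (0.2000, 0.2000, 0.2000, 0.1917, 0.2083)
B

Both distributions are close to uniform, making this a harder comparison.

H(A) = 2.3112 bits
H(B) = 2.3214 bits

The distribution closer to uniform has higher entropy.
Answer: B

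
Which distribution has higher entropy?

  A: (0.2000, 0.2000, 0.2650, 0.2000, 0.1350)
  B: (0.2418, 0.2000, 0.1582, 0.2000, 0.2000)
B

Both distributions are close to uniform, making this a harder comparison.

H(A) = 2.2908 bits
H(B) = 2.3092 bits

The distribution closer to uniform has higher entropy.
Answer: B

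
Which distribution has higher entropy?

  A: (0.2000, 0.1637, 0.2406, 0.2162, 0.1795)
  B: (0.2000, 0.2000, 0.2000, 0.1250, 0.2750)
A

Both distributions are close to uniform, making this a harder comparison.

H(A) = 2.3088 bits
H(B) = 2.2804 bits

The distribution closer to uniform has higher entropy.
Answer: A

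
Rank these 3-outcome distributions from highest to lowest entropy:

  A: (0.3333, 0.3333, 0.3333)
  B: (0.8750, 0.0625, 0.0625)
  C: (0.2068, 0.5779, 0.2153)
A > C > B

Key insight: Entropy is maximized by uniform distributions and minimized by concentrated distributions.

- Uniform distributions have maximum entropy log₂(3) = 1.5850 bits
- The more "peaked" or concentrated a distribution, the lower its entropy

Entropies:
  H(A) = 1.5850 bits
  H(B) = 0.6686 bits
  H(C) = 1.4044 bits

Ranking: A > C > B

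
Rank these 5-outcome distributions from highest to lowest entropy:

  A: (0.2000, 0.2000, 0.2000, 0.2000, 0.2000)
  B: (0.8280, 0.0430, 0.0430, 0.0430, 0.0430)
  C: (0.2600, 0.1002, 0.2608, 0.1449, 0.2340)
A > C > B

Key insight: Entropy is maximized by uniform distributions and minimized by concentrated distributions.

- Uniform distributions have maximum entropy log₂(5) = 2.3219 bits
- The more "peaked" or concentrated a distribution, the lower its entropy

Entropies:
  H(A) = 2.3219 bits
  H(B) = 1.0063 bits
  H(C) = 2.2378 bits

Ranking: A > C > B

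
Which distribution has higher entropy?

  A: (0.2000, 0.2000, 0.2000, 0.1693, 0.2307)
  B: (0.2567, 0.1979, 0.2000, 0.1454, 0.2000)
A

Both distributions are close to uniform, making this a harder comparison.

H(A) = 2.3151 bits
H(B) = 2.2994 bits

The distribution closer to uniform has higher entropy.
Answer: A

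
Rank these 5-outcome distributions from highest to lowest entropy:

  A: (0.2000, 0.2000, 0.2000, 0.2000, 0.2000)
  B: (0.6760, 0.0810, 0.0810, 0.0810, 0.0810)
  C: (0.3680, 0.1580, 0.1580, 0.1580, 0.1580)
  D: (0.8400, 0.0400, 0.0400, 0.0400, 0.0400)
A > C > B > D

Key insight: Entropy is maximized by uniform distributions and minimized by concentrated distributions.

Entropies:
  H(A) = 2.3219 bits
  H(B) = 1.5567 bits
  H(C) = 2.2131 bits
  H(D) = 0.9543 bits

Ranking: A > C > B > D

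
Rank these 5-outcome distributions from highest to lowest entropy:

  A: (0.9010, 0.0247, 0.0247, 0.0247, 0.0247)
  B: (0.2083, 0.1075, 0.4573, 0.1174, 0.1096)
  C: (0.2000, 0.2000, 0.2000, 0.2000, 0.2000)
C > B > A

Key insight: Entropy is maximized by uniform distributions and minimized by concentrated distributions.

- Uniform distributions have maximum entropy log₂(5) = 2.3219 bits
- The more "peaked" or concentrated a distribution, the lower its entropy

Entropies:
  H(A) = 0.6638 bits
  H(B) = 2.0459 bits
  H(C) = 2.3219 bits

Ranking: C > B > A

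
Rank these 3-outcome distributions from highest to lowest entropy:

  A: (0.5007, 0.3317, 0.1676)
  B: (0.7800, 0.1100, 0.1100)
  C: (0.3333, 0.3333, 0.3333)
C > A > B

Key insight: Entropy is maximized by uniform distributions and minimized by concentrated distributions.

- Uniform distributions have maximum entropy log₂(3) = 1.5850 bits
- The more "peaked" or concentrated a distribution, the lower its entropy

Entropies:
  H(A) = 1.4596 bits
  H(B) = 0.9802 bits
  H(C) = 1.5850 bits

Ranking: C > A > B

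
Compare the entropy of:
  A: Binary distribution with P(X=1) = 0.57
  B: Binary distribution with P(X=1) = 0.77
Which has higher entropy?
A

For binary distributions, entropy is maximized at p=0.5 and decreases as p moves toward 0 or 1.

H(A) = H(0.57) = 0.9858 bits
H(B) = H(0.77) = 0.7780 bits

Distribution A (p=0.57) is closer to uniform (p=0.5), so it has higher entropy.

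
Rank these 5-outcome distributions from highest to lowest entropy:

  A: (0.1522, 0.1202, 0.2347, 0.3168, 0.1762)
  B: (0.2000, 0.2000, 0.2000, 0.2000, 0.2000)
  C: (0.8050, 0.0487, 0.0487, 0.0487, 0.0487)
B > A > C

Key insight: Entropy is maximized by uniform distributions and minimized by concentrated distributions.

- Uniform distributions have maximum entropy log₂(5) = 2.3219 bits
- The more "peaked" or concentrated a distribution, the lower its entropy

Entropies:
  H(A) = 2.2382 bits
  H(B) = 2.3219 bits
  H(C) = 1.1018 bits

Ranking: B > A > C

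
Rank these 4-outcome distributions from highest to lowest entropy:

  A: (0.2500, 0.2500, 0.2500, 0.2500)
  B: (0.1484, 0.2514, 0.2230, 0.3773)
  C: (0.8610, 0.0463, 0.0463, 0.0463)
A > B > C

Key insight: Entropy is maximized by uniform distributions and minimized by concentrated distributions.

- Uniform distributions have maximum entropy log₂(4) = 2.0000 bits
- The more "peaked" or concentrated a distribution, the lower its entropy

Entropies:
  H(A) = 2.0000 bits
  H(B) = 1.9225 bits
  H(C) = 0.8019 bits

Ranking: A > B > C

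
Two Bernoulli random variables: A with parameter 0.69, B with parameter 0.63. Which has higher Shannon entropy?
B

For binary distributions, entropy is maximized at p=0.5 and decreases as p moves toward 0 or 1.

H(A) = H(0.69) = 0.8932 bits
H(B) = H(0.63) = 0.9507 bits

Distribution B (p=0.63) is closer to uniform (p=0.5), so it has higher entropy.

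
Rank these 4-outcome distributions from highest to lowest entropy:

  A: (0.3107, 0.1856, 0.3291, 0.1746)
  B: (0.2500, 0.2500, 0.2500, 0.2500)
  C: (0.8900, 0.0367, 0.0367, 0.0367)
B > A > C

Key insight: Entropy is maximized by uniform distributions and minimized by concentrated distributions.

- Uniform distributions have maximum entropy log₂(4) = 2.0000 bits
- The more "peaked" or concentrated a distribution, the lower its entropy

Entropies:
  H(A) = 1.9423 bits
  H(B) = 2.0000 bits
  H(C) = 0.6743 bits

Ranking: B > A > C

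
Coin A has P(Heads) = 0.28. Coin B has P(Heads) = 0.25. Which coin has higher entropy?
A

For binary distributions, entropy is maximized at p=0.5 and decreases as p moves toward 0 or 1.

H(A) = H(0.28) = 0.8555 bits
H(B) = H(0.25) = 0.8113 bits

Distribution A (p=0.28) is closer to uniform (p=0.5), so it has higher entropy.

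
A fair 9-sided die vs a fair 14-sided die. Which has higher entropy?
14-sided die

Both are uniform distributions; for uniform over n outcomes, H = log₂(n). H(9-sided) = log₂(9) = 3.170 bits and H(14-sided) = log₂(14) = 3.807 bits. More outcomes in a uniform distribution means higher entropy.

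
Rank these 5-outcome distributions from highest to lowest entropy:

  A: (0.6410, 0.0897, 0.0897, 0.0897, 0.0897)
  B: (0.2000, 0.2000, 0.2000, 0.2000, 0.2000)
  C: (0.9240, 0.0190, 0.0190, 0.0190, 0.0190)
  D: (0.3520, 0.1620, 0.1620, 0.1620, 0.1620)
B > D > A > C

Key insight: Entropy is maximized by uniform distributions and minimized by concentrated distributions.

Entropies:
  H(A) = 1.6598 bits
  H(B) = 2.3219 bits
  H(C) = 0.5399 bits
  H(D) = 2.2318 bits

Ranking: B > D > A > C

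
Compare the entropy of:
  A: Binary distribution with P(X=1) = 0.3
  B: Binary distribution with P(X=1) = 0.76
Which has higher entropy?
A

For binary distributions, entropy is maximized at p=0.5 and decreases as p moves toward 0 or 1.

H(A) = H(0.3) = 0.8813 bits
H(B) = H(0.76) = 0.7950 bits

Distribution A (p=0.3) is closer to uniform (p=0.5), so it has higher entropy.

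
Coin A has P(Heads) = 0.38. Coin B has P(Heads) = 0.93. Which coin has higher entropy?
A

For binary distributions, entropy is maximized at p=0.5 and decreases as p moves toward 0 or 1.

H(A) = H(0.38) = 0.9580 bits
H(B) = H(0.93) = 0.3659 bits

Distribution A (p=0.38) is closer to uniform (p=0.5), so it has higher entropy.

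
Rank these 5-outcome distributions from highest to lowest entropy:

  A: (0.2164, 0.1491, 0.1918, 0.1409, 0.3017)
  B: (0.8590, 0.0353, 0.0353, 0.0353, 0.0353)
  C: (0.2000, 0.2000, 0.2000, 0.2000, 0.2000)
C > A > B

Key insight: Entropy is maximized by uniform distributions and minimized by concentrated distributions.

- Uniform distributions have maximum entropy log₂(5) = 2.3219 bits
- The more "peaked" or concentrated a distribution, the lower its entropy

Entropies:
  H(A) = 2.2642 bits
  H(B) = 0.8689 bits
  H(C) = 2.3219 bits

Ranking: C > A > B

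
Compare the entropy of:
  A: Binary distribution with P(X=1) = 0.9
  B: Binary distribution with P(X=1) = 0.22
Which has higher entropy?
B

For binary distributions, entropy is maximized at p=0.5 and decreases as p moves toward 0 or 1.

H(A) = H(0.9) = 0.4690 bits
H(B) = H(0.22) = 0.7602 bits

Distribution B (p=0.22) is closer to uniform (p=0.5), so it has higher entropy.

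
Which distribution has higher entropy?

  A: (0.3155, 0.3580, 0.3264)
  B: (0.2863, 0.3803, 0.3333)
A

Both distributions are close to uniform, making this a harder comparison.

H(A) = 1.5829 bits
H(B) = 1.5754 bits

The distribution closer to uniform has higher entropy.
Answer: A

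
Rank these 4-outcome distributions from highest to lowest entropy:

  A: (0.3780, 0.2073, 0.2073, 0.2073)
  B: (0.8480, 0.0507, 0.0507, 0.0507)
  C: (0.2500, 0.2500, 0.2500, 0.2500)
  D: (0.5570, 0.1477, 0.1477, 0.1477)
C > A > D > B

Key insight: Entropy is maximized by uniform distributions and minimized by concentrated distributions.

Entropies:
  H(A) = 1.9425 bits
  H(B) = 0.8557 bits
  H(C) = 2.0000 bits
  H(D) = 1.6927 bits

Ranking: C > A > D > B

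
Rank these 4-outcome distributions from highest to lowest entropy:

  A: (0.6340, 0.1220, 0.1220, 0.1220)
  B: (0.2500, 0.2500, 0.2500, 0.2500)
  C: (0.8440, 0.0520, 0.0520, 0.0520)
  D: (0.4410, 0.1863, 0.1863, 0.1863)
B > D > A > C

Key insight: Entropy is maximized by uniform distributions and minimized by concentrated distributions.

Entropies:
  H(A) = 1.5276 bits
  H(B) = 2.0000 bits
  H(C) = 0.8719 bits
  H(D) = 1.8759 bits

Ranking: B > D > A > C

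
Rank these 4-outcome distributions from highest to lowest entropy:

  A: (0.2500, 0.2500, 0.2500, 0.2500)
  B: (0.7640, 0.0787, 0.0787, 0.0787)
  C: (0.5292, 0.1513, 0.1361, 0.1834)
A > C > B

Key insight: Entropy is maximized by uniform distributions and minimized by concentrated distributions.

- Uniform distributions have maximum entropy log₂(4) = 2.0000 bits
- The more "peaked" or concentrated a distribution, the lower its entropy

Entropies:
  H(A) = 2.0000 bits
  H(B) = 1.1624 bits
  H(C) = 1.7384 bits

Ranking: A > C > B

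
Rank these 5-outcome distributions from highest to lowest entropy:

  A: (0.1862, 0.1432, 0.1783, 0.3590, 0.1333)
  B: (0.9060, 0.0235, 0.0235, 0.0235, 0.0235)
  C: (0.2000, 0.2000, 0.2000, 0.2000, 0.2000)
C > A > B

Key insight: Entropy is maximized by uniform distributions and minimized by concentrated distributions.

- Uniform distributions have maximum entropy log₂(5) = 2.3219 bits
- The more "peaked" or concentrated a distribution, the lower its entropy

Entropies:
  H(A) = 2.2147 bits
  H(B) = 0.6377 bits
  H(C) = 2.3219 bits

Ranking: C > A > B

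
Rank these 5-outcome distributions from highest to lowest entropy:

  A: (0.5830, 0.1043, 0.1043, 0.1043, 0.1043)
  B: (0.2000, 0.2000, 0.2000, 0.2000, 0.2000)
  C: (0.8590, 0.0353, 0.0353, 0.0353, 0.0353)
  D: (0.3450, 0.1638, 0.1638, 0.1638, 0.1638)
B > D > A > C

Key insight: Entropy is maximized by uniform distributions and minimized by concentrated distributions.

Entropies:
  H(A) = 1.8140 bits
  H(B) = 2.3219 bits
  H(C) = 0.8689 bits
  H(D) = 2.2395 bits

Ranking: B > D > A > C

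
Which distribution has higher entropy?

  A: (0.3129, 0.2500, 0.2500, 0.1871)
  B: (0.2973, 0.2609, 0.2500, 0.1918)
B

Both distributions are close to uniform, making this a harder comparison.

H(A) = 1.9770 bits
H(B) = 1.9829 bits

The distribution closer to uniform has higher entropy.
Answer: B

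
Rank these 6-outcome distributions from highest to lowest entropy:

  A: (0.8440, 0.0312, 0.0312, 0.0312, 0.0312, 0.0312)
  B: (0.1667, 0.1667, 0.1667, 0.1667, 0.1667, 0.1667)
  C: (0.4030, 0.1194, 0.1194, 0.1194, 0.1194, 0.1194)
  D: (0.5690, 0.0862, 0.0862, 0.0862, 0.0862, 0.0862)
B > C > D > A

Key insight: Entropy is maximized by uniform distributions and minimized by concentrated distributions.

Entropies:
  H(A) = 0.9869 bits
  H(B) = 2.5850 bits
  H(C) = 2.3589 bits
  H(D) = 1.9870 bits

Ranking: B > C > D > A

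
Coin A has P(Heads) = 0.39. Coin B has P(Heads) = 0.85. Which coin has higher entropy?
A

For binary distributions, entropy is maximized at p=0.5 and decreases as p moves toward 0 or 1.

H(A) = H(0.39) = 0.9648 bits
H(B) = H(0.85) = 0.6098 bits

Distribution A (p=0.39) is closer to uniform (p=0.5), so it has higher entropy.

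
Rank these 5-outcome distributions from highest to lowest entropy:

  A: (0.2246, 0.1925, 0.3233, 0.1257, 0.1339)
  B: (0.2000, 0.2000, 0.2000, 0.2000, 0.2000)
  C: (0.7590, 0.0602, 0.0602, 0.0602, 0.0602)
B > A > C

Key insight: Entropy is maximized by uniform distributions and minimized by concentrated distributions.

- Uniform distributions have maximum entropy log₂(5) = 2.3219 bits
- The more "peaked" or concentrated a distribution, the lower its entropy

Entropies:
  H(A) = 2.2327 bits
  H(B) = 2.3219 bits
  H(C) = 1.2787 bits

Ranking: B > A > C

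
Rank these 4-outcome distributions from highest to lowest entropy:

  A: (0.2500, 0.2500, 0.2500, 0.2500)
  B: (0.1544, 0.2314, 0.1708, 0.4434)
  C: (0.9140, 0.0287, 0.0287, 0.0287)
A > B > C

Key insight: Entropy is maximized by uniform distributions and minimized by concentrated distributions.

- Uniform distributions have maximum entropy log₂(4) = 2.0000 bits
- The more "peaked" or concentrated a distribution, the lower its entropy

Entropies:
  H(A) = 2.0000 bits
  H(B) = 1.8604 bits
  H(C) = 0.5593 bits

Ranking: A > B > C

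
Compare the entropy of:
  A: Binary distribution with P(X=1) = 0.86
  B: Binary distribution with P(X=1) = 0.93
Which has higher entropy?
A

For binary distributions, entropy is maximized at p=0.5 and decreases as p moves toward 0 or 1.

H(A) = H(0.86) = 0.5842 bits
H(B) = H(0.93) = 0.3659 bits

Distribution A (p=0.86) is closer to uniform (p=0.5), so it has higher entropy.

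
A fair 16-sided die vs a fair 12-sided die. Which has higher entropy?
16-sided die

Both are uniform distributions; for uniform over n outcomes, H = log₂(n). H(16-sided) = log₂(16) = 4.000 bits and H(12-sided) = log₂(12) = 3.585 bits. More outcomes in a uniform distribution means higher entropy.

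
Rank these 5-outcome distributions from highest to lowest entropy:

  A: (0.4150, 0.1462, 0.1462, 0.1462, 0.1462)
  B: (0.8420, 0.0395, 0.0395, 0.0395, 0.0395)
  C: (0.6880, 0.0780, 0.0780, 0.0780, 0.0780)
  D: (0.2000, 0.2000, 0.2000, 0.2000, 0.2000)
D > A > C > B

Key insight: Entropy is maximized by uniform distributions and minimized by concentrated distributions.

Entropies:
  H(A) = 2.1491 bits
  H(B) = 0.9455 bits
  H(C) = 1.5195 bits
  H(D) = 2.3219 bits

Ranking: D > A > C > B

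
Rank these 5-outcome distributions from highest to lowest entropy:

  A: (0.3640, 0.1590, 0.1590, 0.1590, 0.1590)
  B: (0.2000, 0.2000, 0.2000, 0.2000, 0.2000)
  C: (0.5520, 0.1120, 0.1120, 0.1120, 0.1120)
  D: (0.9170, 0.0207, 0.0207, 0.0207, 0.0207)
B > A > C > D

Key insight: Entropy is maximized by uniform distributions and minimized by concentrated distributions.

Entropies:
  H(A) = 2.2180 bits
  H(B) = 2.3219 bits
  H(C) = 1.8882 bits
  H(D) = 0.5787 bits

Ranking: B > A > C > D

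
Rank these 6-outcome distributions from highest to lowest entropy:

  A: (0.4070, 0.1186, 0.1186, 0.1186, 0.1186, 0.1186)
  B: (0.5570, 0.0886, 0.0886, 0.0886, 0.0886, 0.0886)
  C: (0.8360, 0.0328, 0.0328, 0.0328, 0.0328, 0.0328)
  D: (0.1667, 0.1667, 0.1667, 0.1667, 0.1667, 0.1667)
D > A > B > C

Key insight: Entropy is maximized by uniform distributions and minimized by concentrated distributions.

Entropies:
  H(A) = 2.3518 bits
  H(B) = 2.0192 bits
  H(C) = 1.0246 bits
  H(D) = 2.5850 bits

Ranking: D > A > B > C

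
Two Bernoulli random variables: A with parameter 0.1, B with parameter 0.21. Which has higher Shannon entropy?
B

For binary distributions, entropy is maximized at p=0.5 and decreases as p moves toward 0 or 1.

H(A) = H(0.1) = 0.4690 bits
H(B) = H(0.21) = 0.7415 bits

Distribution B (p=0.21) is closer to uniform (p=0.5), so it has higher entropy.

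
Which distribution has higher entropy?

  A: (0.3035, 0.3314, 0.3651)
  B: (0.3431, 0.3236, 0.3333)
B

Both distributions are close to uniform, making this a harder comparison.

H(A) = 1.5809 bits
H(B) = 1.5845 bits

The distribution closer to uniform has higher entropy.
Answer: B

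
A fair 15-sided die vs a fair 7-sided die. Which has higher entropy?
15-sided die

Both are uniform distributions; for uniform over n outcomes, H = log₂(n). H(15-sided) = log₂(15) = 3.907 bits and H(7-sided) = log₂(7) = 2.807 bits. More outcomes in a uniform distribution means higher entropy.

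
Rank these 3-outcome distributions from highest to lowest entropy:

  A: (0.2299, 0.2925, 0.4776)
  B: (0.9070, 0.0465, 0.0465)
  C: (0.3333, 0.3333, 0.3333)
C > A > B

Key insight: Entropy is maximized by uniform distributions and minimized by concentrated distributions.

- Uniform distributions have maximum entropy log₂(3) = 1.5850 bits
- The more "peaked" or concentrated a distribution, the lower its entropy

Entropies:
  H(A) = 1.5156 bits
  H(B) = 0.5394 bits
  H(C) = 1.5850 bits

Ranking: C > A > B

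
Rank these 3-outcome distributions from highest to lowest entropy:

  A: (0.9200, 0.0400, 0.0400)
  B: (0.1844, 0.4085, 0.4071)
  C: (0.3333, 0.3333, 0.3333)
C > B > A

Key insight: Entropy is maximized by uniform distributions and minimized by concentrated distributions.

- Uniform distributions have maximum entropy log₂(3) = 1.5850 bits
- The more "peaked" or concentrated a distribution, the lower its entropy

Entropies:
  H(A) = 0.4822 bits
  H(B) = 1.5052 bits
  H(C) = 1.5850 bits

Ranking: C > B > A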